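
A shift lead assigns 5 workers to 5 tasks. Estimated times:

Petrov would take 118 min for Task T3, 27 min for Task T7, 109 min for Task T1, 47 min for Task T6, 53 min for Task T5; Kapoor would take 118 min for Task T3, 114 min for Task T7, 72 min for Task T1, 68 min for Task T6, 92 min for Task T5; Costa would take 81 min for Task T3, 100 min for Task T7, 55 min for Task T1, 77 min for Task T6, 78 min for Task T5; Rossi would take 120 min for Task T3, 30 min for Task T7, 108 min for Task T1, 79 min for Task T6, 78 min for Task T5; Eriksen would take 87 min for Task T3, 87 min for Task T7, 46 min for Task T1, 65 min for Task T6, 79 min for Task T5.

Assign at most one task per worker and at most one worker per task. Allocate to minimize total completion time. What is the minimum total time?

Min total: 278 min

Treat this as an assignment problem: match each worker to one task.
Optimal: Petrov→Task T5 (53 min), Kapoor→Task T6 (68 min), Costa→Task T3 (81 min), Rossi→Task T7 (30 min), Eriksen→Task T1 (46 min) — total 53+68+81+30+46 = 278 min.
Row-greedy (each worker in turn takes its cheapest remaining task) gives 315 min, worse by 37.
Next-best assignment: Petrov→Task T5, Kapoor→Task T6, Costa→Task T1, Rossi→Task T7, Eriksen→Task T3 = 293 min.
No other one-to-one assignment undercuts 278 min.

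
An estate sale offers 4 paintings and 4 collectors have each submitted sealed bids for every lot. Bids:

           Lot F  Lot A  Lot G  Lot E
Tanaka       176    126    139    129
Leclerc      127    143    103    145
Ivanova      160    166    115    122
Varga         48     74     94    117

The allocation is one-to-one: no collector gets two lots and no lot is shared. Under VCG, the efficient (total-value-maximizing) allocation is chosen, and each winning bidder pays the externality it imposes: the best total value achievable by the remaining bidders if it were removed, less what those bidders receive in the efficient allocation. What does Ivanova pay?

Efficient allocation: Tanaka→Lot F ($176), Leclerc→Lot E ($145), Ivanova→Lot A ($166), Varga→Lot G ($94); total welfare W = $581.
Ivanova receives Lot A at value $166, so the others get W − 166 = $415.
Without Ivanova: best allocation of the remaining 3 bidders over all 4 lots is Tanaka→Lot F ($176), Leclerc→Lot A ($143), Varga→Lot E ($117), total $436.
VCG payment = (others' best without Ivanova) − (others' welfare with Ivanova) = 436 − 415 = $21.

Ivanova pays $21.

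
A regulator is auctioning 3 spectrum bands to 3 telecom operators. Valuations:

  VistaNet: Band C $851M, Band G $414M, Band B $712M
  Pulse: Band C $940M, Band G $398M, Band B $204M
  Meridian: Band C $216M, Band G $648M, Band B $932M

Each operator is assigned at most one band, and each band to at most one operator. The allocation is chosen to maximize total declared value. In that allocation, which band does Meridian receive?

Meridian receives Band G.

Optimal: VistaNet→Band B ($712M), Pulse→Band C ($940M), Meridian→Band G ($648M) — total 712+940+648 = $2300M.
Row-greedy (each operator in turn takes its best remaining band) gives $2181M, worse by 119.
Swapping VistaNet↔Pulse (VistaNet→Band C $851M, Pulse→Band B $204M) loses 597.
Meridian's own top band is Band B ($932M), but forcing Meridian→Band B and reassigning the rest optimally gives only $2286M — worse by 14.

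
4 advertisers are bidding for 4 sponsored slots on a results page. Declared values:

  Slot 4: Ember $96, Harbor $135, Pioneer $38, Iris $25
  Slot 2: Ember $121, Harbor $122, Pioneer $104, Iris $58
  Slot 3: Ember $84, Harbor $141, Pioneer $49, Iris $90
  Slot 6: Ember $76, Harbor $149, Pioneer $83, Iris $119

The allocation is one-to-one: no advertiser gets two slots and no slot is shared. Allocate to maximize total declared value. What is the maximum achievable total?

Optimal: Ember→Slot 4 ($96), Harbor→Slot 3 ($141), Pioneer→Slot 2 ($104), Iris→Slot 6 ($119) — total 96+141+104+119 = $460.
Row-greedy (each advertiser in turn takes its best remaining slot) gives $344, worse by 116.

Maximum total: $460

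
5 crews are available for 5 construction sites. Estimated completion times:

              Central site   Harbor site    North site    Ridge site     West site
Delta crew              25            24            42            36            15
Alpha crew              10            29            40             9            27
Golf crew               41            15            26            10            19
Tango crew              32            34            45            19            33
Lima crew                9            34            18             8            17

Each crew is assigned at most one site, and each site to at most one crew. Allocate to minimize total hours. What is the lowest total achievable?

Optimal: Delta crew→West site (15 hours), Alpha crew→Central site (10 hours), Golf crew→Harbor site (15 hours), Tango crew→Ridge site (19 hours), Lima crew→North site (18 hours) — total 15+10+15+19+18 = 77 hours.
Row-greedy (each crew in turn takes its cheapest remaining site) gives 89 hours, worse by 12.
Next-best assignment: Delta crew→West site, Alpha crew→Central site, Golf crew→Ridge site, Tango crew→Harbor site, Lima crew→North site = 87 hours.
No other one-to-one assignment undercuts 77 hours.

Minimum total: 77 hours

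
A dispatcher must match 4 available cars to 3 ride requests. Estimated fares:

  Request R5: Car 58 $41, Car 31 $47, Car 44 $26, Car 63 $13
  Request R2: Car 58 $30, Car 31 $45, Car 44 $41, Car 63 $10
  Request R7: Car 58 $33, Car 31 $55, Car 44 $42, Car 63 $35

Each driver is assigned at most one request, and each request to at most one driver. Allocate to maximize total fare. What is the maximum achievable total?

This is a one-to-one assignment (maximum-weight bipartite matching).
Optimal: Car 58→Request R5 ($41), Car 44→Request R2 ($41), Car 31→Request R7 ($55) — total 41+41+55 = $137.
Column-greedy (each request in turn goes to its best remaining driver) gives $123, worse by 14.
Every other assignment is strictly worse.

Maximum total: $137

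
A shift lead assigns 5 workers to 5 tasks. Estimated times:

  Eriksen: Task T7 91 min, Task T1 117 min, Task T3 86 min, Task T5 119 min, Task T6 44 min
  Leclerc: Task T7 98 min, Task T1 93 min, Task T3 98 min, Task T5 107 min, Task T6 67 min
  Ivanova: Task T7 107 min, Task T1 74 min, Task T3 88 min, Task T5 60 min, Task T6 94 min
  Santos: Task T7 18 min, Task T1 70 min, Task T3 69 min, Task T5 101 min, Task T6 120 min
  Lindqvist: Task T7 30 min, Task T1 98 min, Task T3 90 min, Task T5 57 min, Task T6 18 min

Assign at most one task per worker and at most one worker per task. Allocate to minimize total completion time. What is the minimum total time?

Optimal: Eriksen→Task T3 (86 min), Leclerc→Task T1 (93 min), Ivanova→Task T5 (60 min), Santos→Task T7 (18 min), Lindqvist→Task T6 (18 min) — total 86+93+60+18+18 = 275 min.
Column-greedy (each task in turn goes to its cheapest remaining worker) gives 302 min, worse by 27.
Swapping Ivanova↔Santos (Ivanova→Task T7 107 min, Santos→Task T5 101 min) adds 130.
Checked against all permutations: 275 min is optimal.

Min total: 275 min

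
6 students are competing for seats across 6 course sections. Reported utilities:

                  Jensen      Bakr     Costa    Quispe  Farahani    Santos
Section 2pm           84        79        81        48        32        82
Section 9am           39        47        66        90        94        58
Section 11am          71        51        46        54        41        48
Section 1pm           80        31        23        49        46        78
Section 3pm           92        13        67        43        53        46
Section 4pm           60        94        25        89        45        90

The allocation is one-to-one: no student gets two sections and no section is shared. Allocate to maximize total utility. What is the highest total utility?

Treat this as an assignment problem: match each student to one section.
Optimal: Jensen→Section 3pm (92 points), Bakr→Section 4pm (94 points), Costa→Section 2pm (81 points), Quispe→Section 11am (54 points), Farahani→Section 9am (94 points), Santos→Section 1pm (78 points) — total 92+94+81+54+94+78 = 493 points.
Row-greedy (each student in turn takes its best remaining section) gives 451 points, worse by 42.
Swapping Costa↔Bakr (Costa→Section 4pm 25 points, Bakr→Section 2pm 79 points) loses 71.

Maximum total: 493 points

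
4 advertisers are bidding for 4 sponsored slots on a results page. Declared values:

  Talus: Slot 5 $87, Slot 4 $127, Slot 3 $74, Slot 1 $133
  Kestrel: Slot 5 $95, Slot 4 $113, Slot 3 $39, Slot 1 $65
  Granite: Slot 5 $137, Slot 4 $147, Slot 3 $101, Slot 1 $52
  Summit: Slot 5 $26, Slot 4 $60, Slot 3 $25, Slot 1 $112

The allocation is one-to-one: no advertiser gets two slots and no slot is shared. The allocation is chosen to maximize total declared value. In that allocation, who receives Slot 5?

Granite receives Slot 5.

This is a one-to-one assignment (maximum-weight bipartite matching).
Optimal: Talus→Slot 3 ($74), Kestrel→Slot 4 ($113), Granite→Slot 5 ($137), Summit→Slot 1 ($112) — total 74+113+137+112 = $436.
Max-entry greedy (repeatedly take the single best remaining cell) gives $400, worse by 36.
Next-best assignment: Talus→Slot 4, Kestrel→Slot 5, Granite→Slot 3, Summit→Slot 1 = $435.
Every other assignment is strictly worse.
Granite's own top slot is Slot 4 ($147), but forcing Granite→Slot 4 and reassigning the rest optimally gives only $428 — worse by 8.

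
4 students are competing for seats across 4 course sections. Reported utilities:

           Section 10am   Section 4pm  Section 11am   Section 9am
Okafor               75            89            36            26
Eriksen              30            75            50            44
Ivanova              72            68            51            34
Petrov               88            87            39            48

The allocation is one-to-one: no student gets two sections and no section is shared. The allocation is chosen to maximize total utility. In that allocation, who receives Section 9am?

Optimal: Okafor→Section 4pm (89 points), Eriksen→Section 9am (44 points), Ivanova→Section 11am (51 points), Petrov→Section 10am (88 points) — total 89+44+51+88 = 272 points.
Row-greedy (each student in turn takes its best remaining section) gives 259 points, worse by 13.
Next-best assignment: Okafor→Section 4pm, Eriksen→Section 11am, Ivanova→Section 9am, Petrov→Section 10am = 261 points.
No other one-to-one assignment exceeds 272 points.
Eriksen's own top section is Section 4pm (75 points), but forcing Eriksen→Section 4pm and reassigning the rest optimally gives only 249 points — worse by 23.

Eriksen receives Section 9am.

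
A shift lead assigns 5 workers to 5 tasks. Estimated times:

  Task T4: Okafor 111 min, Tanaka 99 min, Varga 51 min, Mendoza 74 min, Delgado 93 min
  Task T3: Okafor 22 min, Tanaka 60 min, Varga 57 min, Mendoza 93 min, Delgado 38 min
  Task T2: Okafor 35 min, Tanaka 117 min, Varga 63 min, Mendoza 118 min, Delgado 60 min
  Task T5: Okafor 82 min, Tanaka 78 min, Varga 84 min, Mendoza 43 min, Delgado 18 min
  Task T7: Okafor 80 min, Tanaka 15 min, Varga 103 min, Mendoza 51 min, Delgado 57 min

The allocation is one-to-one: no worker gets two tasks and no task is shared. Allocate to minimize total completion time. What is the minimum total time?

Optimal: Okafor→Task T2 (35 min), Tanaka→Task T7 (15 min), Varga→Task T4 (51 min), Mendoza→Task T5 (43 min), Delgado→Task T3 (38 min) — total 35+15+51+43+38 = 182 min.
Column-greedy (each task in turn goes to its cheapest remaining worker) gives 191 min, worse by 9.
Next-best assignment: Okafor→Task T3, Tanaka→Task T7, Varga→Task T4, Mendoza→Task T5, Delgado→Task T2 = 191 min.
Swapping Mendoza↔Tanaka (Mendoza→Task T7 51 min, Tanaka→Task T5 78 min) adds 71.
Every other assignment is strictly worse.

Min total: 182 min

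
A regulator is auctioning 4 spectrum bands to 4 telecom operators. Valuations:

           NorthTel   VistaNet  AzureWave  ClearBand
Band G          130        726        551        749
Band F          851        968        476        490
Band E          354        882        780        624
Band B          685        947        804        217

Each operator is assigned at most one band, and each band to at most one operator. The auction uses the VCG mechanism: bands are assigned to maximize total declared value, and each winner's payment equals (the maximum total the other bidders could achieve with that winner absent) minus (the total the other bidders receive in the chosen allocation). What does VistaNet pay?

Efficient allocation: NorthTel→Band F ($851M), VistaNet→Band B ($947M), AzureWave→Band E ($780M), ClearBand→Band G ($749M); total welfare W = $3327M.
VistaNet receives Band B at value $947M, so the others get W − 947 = $2380M.
Without VistaNet: best allocation of the remaining 3 bidders over all 4 bands is NorthTel→Band F ($851M), AzureWave→Band B ($804M), ClearBand→Band G ($749M), total $2404M.
VCG payment = (others' best without VistaNet) − (others' welfare with VistaNet) = 2404 − 2380 = $24M.

VistaNet pays $24M.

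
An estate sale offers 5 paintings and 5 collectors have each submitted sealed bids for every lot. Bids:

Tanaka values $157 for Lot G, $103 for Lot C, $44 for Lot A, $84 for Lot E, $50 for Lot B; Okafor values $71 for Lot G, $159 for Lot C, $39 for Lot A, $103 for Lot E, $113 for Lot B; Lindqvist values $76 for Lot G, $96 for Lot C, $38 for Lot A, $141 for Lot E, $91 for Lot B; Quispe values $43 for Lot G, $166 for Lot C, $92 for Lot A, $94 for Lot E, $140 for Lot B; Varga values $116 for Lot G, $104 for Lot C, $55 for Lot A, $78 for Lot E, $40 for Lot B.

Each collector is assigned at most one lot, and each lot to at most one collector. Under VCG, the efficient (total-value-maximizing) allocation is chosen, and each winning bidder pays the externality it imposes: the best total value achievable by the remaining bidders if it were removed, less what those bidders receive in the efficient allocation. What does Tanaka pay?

Tanaka pays $61.

Efficient allocation: Tanaka→Lot G ($157), Okafor→Lot C ($159), Lindqvist→Lot E ($141), Quispe→Lot B ($140), Varga→Lot A ($55); total welfare W = $652.
Tanaka receives Lot G at value $157, so the others get W − 157 = $495.
Without Tanaka: best allocation of the remaining 4 bidders over all 5 lots is Okafor→Lot C ($159), Lindqvist→Lot E ($141), Quispe→Lot B ($140), Varga→Lot G ($116), total $556.
VCG payment = (others' best without Tanaka) − (others' welfare with Tanaka) = 556 − 495 = $61.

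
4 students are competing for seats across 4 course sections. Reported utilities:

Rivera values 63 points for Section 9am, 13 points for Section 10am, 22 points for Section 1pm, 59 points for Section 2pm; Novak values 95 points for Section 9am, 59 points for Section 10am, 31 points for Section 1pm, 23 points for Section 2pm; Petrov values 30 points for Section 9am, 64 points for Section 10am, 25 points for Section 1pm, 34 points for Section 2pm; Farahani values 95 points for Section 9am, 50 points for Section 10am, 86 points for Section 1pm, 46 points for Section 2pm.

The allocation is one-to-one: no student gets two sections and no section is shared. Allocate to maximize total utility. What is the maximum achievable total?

Optimal: Rivera→Section 2pm (59 points), Novak→Section 9am (95 points), Petrov→Section 10am (64 points), Farahani→Section 1pm (86 points) — total 59+95+64+86 = 304 points.
Row-greedy (each student in turn takes its best remaining section) gives 242 points, worse by 62.
Every other assignment is strictly worse.

Maximum total: 304 points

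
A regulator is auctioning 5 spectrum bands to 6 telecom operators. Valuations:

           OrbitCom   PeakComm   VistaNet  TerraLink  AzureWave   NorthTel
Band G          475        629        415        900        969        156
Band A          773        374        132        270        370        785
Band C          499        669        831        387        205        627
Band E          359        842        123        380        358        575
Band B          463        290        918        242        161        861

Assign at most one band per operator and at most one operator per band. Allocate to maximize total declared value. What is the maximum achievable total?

Optimal: AzureWave→Band G ($969M), OrbitCom→Band A ($773M), VistaNet→Band C ($831M), PeakComm→Band E ($842M), NorthTel→Band B ($861M) — total 969+773+831+842+861 = $4276M.
Row-greedy (each operator in turn takes its best remaining band) gives $3638M, worse by 638.
Next-best assignment: TerraLink→Band G, OrbitCom→Band A, VistaNet→Band C, PeakComm→Band E, NorthTel→Band B = $4207M.

Maximum total: $4276M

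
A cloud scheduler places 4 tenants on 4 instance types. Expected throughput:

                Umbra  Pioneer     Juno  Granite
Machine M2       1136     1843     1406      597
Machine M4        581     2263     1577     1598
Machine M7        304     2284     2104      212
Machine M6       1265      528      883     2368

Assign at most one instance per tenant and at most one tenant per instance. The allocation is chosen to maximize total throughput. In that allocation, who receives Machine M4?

Pioneer receives Machine M4.

This is the linear assignment problem.
Optimal: Umbra→Machine M2 (1136 ops/s), Pioneer→Machine M4 (2263 ops/s), Juno→Machine M7 (2104 ops/s), Granite→Machine M6 (2368 ops/s) — total 1136+2263+2104+2368 = 7871 ops/s.
Column-greedy (each instance in turn goes to its best remaining tenant) gives 6810 ops/s, worse by 1061.
Next-best assignment: Umbra→Machine M2, Pioneer→Machine M7, Juno→Machine M4, Granite→Machine M6 = 7365 ops/s.
Pioneer's own top instance is Machine M7 (2284 ops/s), but forcing Pioneer→Machine M7 and reassigning the rest optimally gives only 7365 ops/s — worse by 506.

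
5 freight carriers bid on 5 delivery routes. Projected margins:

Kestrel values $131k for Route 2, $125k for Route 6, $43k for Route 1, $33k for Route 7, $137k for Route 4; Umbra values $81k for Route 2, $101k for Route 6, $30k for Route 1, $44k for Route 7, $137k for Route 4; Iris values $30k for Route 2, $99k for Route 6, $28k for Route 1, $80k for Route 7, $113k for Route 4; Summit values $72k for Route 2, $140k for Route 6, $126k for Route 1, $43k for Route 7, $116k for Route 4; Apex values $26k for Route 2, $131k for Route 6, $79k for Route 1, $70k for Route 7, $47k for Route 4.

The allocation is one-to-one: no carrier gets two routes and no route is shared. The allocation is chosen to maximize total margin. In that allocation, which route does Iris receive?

Optimal: Kestrel→Route 2 ($131k), Umbra→Route 4 ($137k), Iris→Route 7 ($80k), Summit→Route 1 ($126k), Apex→Route 6 ($131k) — total 131+137+80+126+131 = $605k.
Column-greedy (each route in turn goes to its best remaining carrier) gives $567k, worse by 38.
Next-best assignment: Kestrel→Route 2, Umbra→Route 4, Iris→Route 7, Summit→Route 6, Apex→Route 1 = $567k.
Checked against all permutations: $605k is optimal.
Iris's own top route is Route 4 ($113k), but forcing Iris→Route 4 and reassigning the rest optimally gives only $545k — worse by 60.

Iris receives Route 7.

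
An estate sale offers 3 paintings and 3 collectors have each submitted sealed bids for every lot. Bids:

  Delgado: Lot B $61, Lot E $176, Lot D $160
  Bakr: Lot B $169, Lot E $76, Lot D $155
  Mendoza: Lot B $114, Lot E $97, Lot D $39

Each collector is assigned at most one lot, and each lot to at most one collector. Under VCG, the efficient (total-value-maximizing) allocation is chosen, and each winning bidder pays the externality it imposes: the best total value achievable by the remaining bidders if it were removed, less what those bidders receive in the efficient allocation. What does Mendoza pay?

Mendoza pays $14.

Efficient allocation: Delgado→Lot E ($176), Bakr→Lot D ($155), Mendoza→Lot B ($114); total welfare W = $445.
Mendoza receives Lot B at value $114, so the others get W − 114 = $331.
Without Mendoza: best allocation of the remaining 2 bidders over all 3 lots is Delgado→Lot E ($176), Bakr→Lot B ($169), total $345.
VCG payment = (others' best without Mendoza) − (others' welfare with Mendoza) = 345 − 331 = $14.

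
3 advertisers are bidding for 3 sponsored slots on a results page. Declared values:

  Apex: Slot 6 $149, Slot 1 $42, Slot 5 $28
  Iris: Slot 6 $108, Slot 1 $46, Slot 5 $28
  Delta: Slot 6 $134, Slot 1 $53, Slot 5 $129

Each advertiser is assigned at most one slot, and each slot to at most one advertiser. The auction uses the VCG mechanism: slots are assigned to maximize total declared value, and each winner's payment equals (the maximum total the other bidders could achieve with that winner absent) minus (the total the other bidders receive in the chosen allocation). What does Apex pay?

Apex pays $62.

Efficient allocation: Apex→Slot 6 ($149), Iris→Slot 1 ($46), Delta→Slot 5 ($129); total welfare W = $324.
Apex receives Slot 6 at value $149, so the others get W − 149 = $175.
Without Apex: best allocation of the remaining 2 bidders over all 3 slots is Iris→Slot 6 ($108), Delta→Slot 5 ($129), total $237.
VCG payment = (others' best without Apex) − (others' welfare with Apex) = 237 − 175 = $62.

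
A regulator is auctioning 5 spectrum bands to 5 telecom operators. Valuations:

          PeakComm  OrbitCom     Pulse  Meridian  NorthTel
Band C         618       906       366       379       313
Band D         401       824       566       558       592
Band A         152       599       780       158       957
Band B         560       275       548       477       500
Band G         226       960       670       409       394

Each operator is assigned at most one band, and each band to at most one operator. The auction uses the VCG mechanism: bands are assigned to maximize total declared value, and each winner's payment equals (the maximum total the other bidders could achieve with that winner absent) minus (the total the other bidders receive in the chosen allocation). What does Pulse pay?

Efficient allocation: PeakComm→Band B ($560M), OrbitCom→Band C ($906M), Pulse→Band G ($670M), Meridian→Band D ($558M), NorthTel→Band A ($957M); total welfare W = $3651M.
Pulse receives Band G at value $670M, so the others get W − 670 = $2981M.
Without Pulse: best allocation of the remaining 4 bidders over all 5 bands is PeakComm→Band C ($618M), OrbitCom→Band G ($960M), Meridian→Band D ($558M), NorthTel→Band A ($957M), total $3093M.
VCG payment = (others' best without Pulse) − (others' welfare with Pulse) = 3093 − 2981 = $112M.

Pulse pays $112M.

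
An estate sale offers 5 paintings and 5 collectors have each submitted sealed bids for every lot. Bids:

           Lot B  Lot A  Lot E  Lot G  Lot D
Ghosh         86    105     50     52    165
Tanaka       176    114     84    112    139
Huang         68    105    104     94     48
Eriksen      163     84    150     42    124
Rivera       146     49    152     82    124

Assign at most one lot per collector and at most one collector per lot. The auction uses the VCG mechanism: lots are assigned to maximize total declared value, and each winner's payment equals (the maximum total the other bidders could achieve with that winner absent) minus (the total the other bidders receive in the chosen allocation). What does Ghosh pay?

Efficient allocation: Ghosh→Lot D ($165), Tanaka→Lot G ($112), Huang→Lot A ($105), Eriksen→Lot B ($163), Rivera→Lot E ($152); total welfare W = $697.
Ghosh receives Lot D at value $165, so the others get W − 165 = $532.
Without Ghosh: best allocation of the remaining 4 bidders over all 5 lots is Tanaka→Lot D ($139), Huang→Lot A ($105), Eriksen→Lot B ($163), Rivera→Lot E ($152), total $559.
VCG payment = (others' best without Ghosh) − (others' welfare with Ghosh) = 559 − 532 = $27.

Ghosh pays $27.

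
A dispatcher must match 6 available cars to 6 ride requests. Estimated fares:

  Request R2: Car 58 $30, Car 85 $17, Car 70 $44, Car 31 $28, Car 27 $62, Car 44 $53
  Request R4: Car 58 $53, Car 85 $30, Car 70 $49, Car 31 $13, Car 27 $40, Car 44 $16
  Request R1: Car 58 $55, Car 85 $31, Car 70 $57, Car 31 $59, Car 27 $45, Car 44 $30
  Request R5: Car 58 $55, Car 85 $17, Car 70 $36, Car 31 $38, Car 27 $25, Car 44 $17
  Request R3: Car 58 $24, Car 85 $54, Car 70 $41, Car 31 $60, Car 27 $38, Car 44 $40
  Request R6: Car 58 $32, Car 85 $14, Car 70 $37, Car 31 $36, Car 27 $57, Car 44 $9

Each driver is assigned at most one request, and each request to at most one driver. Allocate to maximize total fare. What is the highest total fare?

Max total: $327

Optimal: Car 58→Request R5 ($55), Car 85→Request R3 ($54), Car 70→Request R4 ($49), Car 31→Request R1 ($59), Car 27→Request R6 ($57), Car 44→Request R2 ($53) — total 55+54+49+59+57+53 = $327.
Column-greedy (each request in turn goes to its best remaining driver) gives $273, worse by 54.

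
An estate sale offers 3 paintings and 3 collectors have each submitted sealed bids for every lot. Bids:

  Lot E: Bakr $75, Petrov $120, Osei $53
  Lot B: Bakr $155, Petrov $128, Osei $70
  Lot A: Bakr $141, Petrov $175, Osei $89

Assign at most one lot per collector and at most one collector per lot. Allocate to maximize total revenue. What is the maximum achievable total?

Optimal: Bakr→Lot B ($155), Petrov→Lot A ($175), Osei→Lot E ($53) — total 155+175+53 = $383.
Column-greedy (each lot in turn goes to its best remaining collector) gives $364, worse by 19.
Next-best assignment: Bakr→Lot B, Petrov→Lot E, Osei→Lot A = $364.

Maximum total: $383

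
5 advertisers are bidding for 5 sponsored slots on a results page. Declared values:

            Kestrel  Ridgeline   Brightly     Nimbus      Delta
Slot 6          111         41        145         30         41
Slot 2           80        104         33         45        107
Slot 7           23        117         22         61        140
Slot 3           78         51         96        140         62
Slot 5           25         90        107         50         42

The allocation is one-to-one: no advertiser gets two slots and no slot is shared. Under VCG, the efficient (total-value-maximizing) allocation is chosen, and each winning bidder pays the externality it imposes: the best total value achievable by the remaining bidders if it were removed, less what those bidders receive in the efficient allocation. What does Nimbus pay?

Efficient allocation: Kestrel→Slot 6 ($111), Ridgeline→Slot 2 ($104), Brightly→Slot 5 ($107), Nimbus→Slot 3 ($140), Delta→Slot 7 ($140); total welfare W = $602.
Nimbus receives Slot 3 at value $140, so the others get W − 140 = $462.
Without Nimbus: best allocation of the remaining 4 bidders over all 5 slots is Kestrel→Slot 3 ($78), Ridgeline→Slot 2 ($104), Brightly→Slot 6 ($145), Delta→Slot 7 ($140), total $467.
VCG payment = (others' best without Nimbus) − (others' welfare with Nimbus) = 467 − 462 = $5.

Nimbus pays $5.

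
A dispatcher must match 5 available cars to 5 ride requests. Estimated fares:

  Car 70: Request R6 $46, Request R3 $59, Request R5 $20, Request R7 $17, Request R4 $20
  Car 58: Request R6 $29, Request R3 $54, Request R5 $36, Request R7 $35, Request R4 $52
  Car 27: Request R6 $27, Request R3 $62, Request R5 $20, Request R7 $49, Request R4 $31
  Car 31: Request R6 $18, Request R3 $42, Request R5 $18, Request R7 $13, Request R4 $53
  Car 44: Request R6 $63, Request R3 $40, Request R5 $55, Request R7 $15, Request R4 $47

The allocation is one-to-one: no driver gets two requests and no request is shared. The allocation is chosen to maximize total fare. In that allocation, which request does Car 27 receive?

Car 27 receives Request R7.

Optimal: Car 70→Request R3 ($59), Car 58→Request R5 ($36), Car 27→Request R7 ($49), Car 31→Request R4 ($53), Car 44→Request R6 ($63) — total 59+36+49+53+63 = $260.
Max-entry greedy (repeatedly take the single best remaining cell) gives $231, worse by 29.
Next-best assignment: Car 70→Request R6, Car 58→Request R3, Car 27→Request R7, Car 31→Request R4, Car 44→Request R5 = $257.
Swapping Car 44↔Car 70 (Car 44→Request R3 $40, Car 70→Request R6 $46) loses 36.
Car 27's own top request is Request R3 ($62), but forcing Car 27→Request R3 and reassigning the rest optimally gives only $251 — worse by 9.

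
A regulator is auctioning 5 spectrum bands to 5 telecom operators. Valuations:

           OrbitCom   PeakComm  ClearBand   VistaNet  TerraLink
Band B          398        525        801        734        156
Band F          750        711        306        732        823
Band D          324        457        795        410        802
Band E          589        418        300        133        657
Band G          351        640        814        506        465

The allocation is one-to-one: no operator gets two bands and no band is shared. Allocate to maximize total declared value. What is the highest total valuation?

Max total: $3650M

Optimal: OrbitCom→Band E ($589M), PeakComm→Band F ($711M), ClearBand→Band G ($814M), VistaNet→Band B ($734M), TerraLink→Band D ($802M) — total 589+711+814+734+802 = $3650M.
Row-greedy (each operator in turn takes its best remaining band) gives $3258M, worse by 392.
Swapping VistaNet↔ClearBand (VistaNet→Band G $506M, ClearBand→Band B $801M) loses 241.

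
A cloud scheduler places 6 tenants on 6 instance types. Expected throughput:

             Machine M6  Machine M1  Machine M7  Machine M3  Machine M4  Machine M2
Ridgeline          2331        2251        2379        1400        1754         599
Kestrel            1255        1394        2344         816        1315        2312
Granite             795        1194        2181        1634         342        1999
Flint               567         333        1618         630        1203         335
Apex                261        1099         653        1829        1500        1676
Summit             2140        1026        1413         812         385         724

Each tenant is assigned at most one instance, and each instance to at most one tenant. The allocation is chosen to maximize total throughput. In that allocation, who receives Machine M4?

Flint receives Machine M4.

Optimal: Ridgeline→Machine M1 (2251 ops/s), Kestrel→Machine M2 (2312 ops/s), Granite→Machine M7 (2181 ops/s), Flint→Machine M4 (1203 ops/s), Apex→Machine M3 (1829 ops/s), Summit→Machine M6 (2140 ops/s) — total 2251+2312+2181+1203+1829+2140 = 11916 ops/s.
Row-greedy (each tenant in turn takes its best remaining instance) gives 10767 ops/s, worse by 1149.
Swapping Summit↔Kestrel (Summit→Machine M2 724 ops/s, Kestrel→Machine M6 1255 ops/s) loses 2473.
Flint's own top instance is Machine M7 (1618 ops/s), but forcing Flint→Machine M7 and reassigning the rest optimally gives only 11455 ops/s — worse by 461.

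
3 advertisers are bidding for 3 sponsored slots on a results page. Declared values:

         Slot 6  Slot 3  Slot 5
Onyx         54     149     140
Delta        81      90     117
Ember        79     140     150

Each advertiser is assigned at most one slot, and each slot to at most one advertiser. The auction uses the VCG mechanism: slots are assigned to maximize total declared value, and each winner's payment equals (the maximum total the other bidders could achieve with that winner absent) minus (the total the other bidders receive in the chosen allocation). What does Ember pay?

Ember pays $36.

Efficient allocation: Onyx→Slot 3 ($149), Delta→Slot 6 ($81), Ember→Slot 5 ($150); total welfare W = $380.
Ember receives Slot 5 at value $150, so the others get W − 150 = $230.
Without Ember: best allocation of the remaining 2 bidders over all 3 slots is Onyx→Slot 3 ($149), Delta→Slot 5 ($117), total $266.
VCG payment = (others' best without Ember) − (others' welfare with Ember) = 266 − 230 = $36.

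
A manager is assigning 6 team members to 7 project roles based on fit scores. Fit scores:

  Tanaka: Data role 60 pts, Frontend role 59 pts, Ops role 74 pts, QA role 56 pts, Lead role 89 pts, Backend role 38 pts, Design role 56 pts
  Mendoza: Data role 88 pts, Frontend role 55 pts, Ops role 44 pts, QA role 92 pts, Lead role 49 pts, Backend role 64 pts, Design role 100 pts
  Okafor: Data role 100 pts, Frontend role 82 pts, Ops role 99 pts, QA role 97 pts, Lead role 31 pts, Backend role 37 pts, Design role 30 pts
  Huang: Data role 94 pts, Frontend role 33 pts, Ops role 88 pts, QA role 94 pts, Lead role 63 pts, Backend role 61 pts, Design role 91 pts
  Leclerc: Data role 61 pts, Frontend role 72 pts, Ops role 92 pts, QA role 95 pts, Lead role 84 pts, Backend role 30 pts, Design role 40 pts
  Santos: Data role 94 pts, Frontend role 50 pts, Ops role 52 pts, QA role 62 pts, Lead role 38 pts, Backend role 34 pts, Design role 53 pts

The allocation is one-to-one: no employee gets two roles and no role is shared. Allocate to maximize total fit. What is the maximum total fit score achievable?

This is the linear assignment problem.
Optimal: Tanaka→Lead role (89 pts), Mendoza→Design role (100 pts), Okafor→Frontend role (82 pts), Huang→QA role (94 pts), Leclerc→Ops role (92 pts), Santos→Data role (94 pts) — total 89+100+82+94+92+94 = 551 pts.
Row-greedy (each employee in turn takes its best remaining role) gives 525 pts, worse by 26.
Every other assignment is strictly worse.

Maximum total: 551 pts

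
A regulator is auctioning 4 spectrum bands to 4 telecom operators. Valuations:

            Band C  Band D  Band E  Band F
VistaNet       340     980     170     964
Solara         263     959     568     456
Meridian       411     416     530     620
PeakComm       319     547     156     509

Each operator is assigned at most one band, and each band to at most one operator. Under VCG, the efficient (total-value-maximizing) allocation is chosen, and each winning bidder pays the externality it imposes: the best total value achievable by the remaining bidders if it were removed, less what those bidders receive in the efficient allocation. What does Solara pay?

Efficient allocation: VistaNet→Band F ($964M), Solara→Band D ($959M), Meridian→Band E ($530M), PeakComm→Band C ($319M); total welfare W = $2772M.
Solara receives Band D at value $959M, so the others get W − 959 = $1813M.
Without Solara: best allocation of the remaining 3 bidders over all 4 bands is VistaNet→Band F ($964M), Meridian→Band E ($530M), PeakComm→Band D ($547M), total $2041M.
VCG payment = (others' best without Solara) − (others' welfare with Solara) = 2041 − 1813 = $228M.

Solara pays $228M.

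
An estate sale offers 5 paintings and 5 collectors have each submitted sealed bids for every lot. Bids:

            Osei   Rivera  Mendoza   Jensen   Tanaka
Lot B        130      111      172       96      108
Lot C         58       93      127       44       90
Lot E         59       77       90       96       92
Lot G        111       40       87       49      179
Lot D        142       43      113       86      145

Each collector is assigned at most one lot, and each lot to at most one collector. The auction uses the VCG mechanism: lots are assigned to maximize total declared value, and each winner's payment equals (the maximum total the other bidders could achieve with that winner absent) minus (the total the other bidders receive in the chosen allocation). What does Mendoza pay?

Mendoza pays $18.

Efficient allocation: Osei→Lot D ($142), Rivera→Lot C ($93), Mendoza→Lot B ($172), Jensen→Lot E ($96), Tanaka→Lot G ($179); total welfare W = $682.
Mendoza receives Lot B at value $172, so the others get W − 172 = $510.
Without Mendoza: best allocation of the remaining 4 bidders over all 5 lots is Osei→Lot D ($142), Rivera→Lot B ($111), Jensen→Lot E ($96), Tanaka→Lot G ($179), total $528.
VCG payment = (others' best without Mendoza) − (others' welfare with Mendoza) = 528 − 510 = $18.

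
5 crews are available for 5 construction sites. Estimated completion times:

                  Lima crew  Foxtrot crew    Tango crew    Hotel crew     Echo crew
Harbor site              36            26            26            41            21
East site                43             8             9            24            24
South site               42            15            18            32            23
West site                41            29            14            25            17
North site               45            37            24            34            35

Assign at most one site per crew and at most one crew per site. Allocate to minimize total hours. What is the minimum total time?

Minimum total: 111 hours

Optimal: Lima crew→Harbor site (36 hours), Foxtrot crew→South site (15 hours), Tango crew→East site (9 hours), Hotel crew→North site (34 hours), Echo crew→West site (17 hours) — total 36+15+9+34+17 = 111 hours.
Row-greedy (each crew in turn takes its cheapest remaining site) gives 125 hours, worse by 14.
Next-best assignment: Lima crew→Harbor site, Foxtrot crew→East site, Tango crew→South site, Hotel crew→North site, Echo crew→West site = 113 hours.
Swapping Lima crew↔Tango crew (Lima crew→East site 43 hours, Tango crew→Harbor site 26 hours) adds 24.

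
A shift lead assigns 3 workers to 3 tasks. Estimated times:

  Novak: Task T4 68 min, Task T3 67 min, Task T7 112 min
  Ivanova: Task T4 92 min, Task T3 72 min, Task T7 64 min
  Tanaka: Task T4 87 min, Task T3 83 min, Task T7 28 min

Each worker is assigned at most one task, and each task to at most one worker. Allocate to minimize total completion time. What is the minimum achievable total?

Min total: 168 min

This is a one-to-one assignment (minimum-cost bipartite matching).
Optimal: Novak→Task T4 (68 min), Ivanova→Task T3 (72 min), Tanaka→Task T7 (28 min) — total 68+72+28 = 168 min.
Next-best assignment: Novak→Task T3, Ivanova→Task T4, Tanaka→Task T7 = 187 min.
Swapping Ivanova↔Tanaka (Ivanova→Task T7 64 min, Tanaka→Task T3 83 min) adds 47.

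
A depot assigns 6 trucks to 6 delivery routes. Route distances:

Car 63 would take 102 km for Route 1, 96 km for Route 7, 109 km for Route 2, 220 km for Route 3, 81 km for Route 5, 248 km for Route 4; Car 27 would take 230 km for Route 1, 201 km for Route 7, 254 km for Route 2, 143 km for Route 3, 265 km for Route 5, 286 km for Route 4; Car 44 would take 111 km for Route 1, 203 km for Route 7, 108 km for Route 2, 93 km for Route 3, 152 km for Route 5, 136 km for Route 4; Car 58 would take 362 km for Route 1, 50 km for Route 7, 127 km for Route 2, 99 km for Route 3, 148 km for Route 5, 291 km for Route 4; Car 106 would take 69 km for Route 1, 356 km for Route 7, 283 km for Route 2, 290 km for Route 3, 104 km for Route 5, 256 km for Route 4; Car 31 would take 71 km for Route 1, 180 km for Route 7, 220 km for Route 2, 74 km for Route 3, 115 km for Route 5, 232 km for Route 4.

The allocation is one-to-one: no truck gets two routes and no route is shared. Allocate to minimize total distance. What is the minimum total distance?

This is the linear assignment problem.
Optimal: Car 63→Route 2 (109 km), Car 27→Route 3 (143 km), Car 44→Route 4 (136 km), Car 58→Route 7 (50 km), Car 106→Route 5 (104 km), Car 31→Route 1 (71 km) — total 109+143+136+50+104+71 = 613 km.
Column-greedy (each route in turn goes to its cheapest remaining truck) gives 668 km, worse by 55.
Next-best assignment: Car 63→Route 2, Car 27→Route 3, Car 44→Route 4, Car 58→Route 7, Car 106→Route 1, Car 31→Route 5 = 622 km.
Swapping Car 44↔Car 58 (Car 44→Route 7 203 km, Car 58→Route 4 291 km) adds 308.
Checked against all permutations: 613 km is optimal.

Min total: 613 km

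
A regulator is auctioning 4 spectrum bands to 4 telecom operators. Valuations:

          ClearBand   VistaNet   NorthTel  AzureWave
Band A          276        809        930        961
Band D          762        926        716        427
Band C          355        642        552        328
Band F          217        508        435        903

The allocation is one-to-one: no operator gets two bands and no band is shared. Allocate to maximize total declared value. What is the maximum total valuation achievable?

Treat this as an assignment problem: match each operator to one band.
Optimal: ClearBand→Band D ($762M), VistaNet→Band C ($642M), NorthTel→Band A ($930M), AzureWave→Band F ($903M) — total 762+642+930+903 = $3237M.
Row-greedy (each operator in turn takes its best remaining band) gives $3026M, worse by 211.
Every other assignment is strictly worse.

Maximum total: $3237M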